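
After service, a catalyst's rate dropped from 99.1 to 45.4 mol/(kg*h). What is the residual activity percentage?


Activity (%) = (rate_used / rate_fresh) * 100
rate_used = 45.4, rate_fresh = 99.1
= (45.4 / 99.1) * 100
= 0.4581 * 100 = 45.81

45.81 %


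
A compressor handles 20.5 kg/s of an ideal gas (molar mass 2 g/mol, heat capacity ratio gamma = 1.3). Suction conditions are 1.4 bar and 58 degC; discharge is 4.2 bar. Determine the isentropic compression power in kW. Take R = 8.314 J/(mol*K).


Isentropic work: W = m*(gamma/(gamma-1))*(R*T1/MW)*((P2/P1)^((gamma-1)/gamma) - 1)
T1 = 58 + 273.15 = 331.15 K
Pressure ratio = 4.2 / 1.4 = 3
Exponent = (1.3 - 1)/1.3 = 0.230769
(P2/P1)^exp - 1 = 3^0.230769 - 1 = 0.28856
W = 20.5 * 1.3 / 0.3 * 8.314 * 331.15 / 2 * 0.28856 = 35290

35290 kW


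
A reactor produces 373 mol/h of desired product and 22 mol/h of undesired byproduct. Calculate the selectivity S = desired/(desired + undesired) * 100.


Selectivity = desired / (desired + undesired) * 100
Total products = 373 + 22 = 395 mol/h
S = 373 / 395 * 100
= 0.9443 * 100
= 94.43 %

94.43 %


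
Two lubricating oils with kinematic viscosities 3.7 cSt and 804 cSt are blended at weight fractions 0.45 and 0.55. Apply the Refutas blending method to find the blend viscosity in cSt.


Refutas method: VBN_i = 14.534*ln(ln(visc_i + 0.8)) + 10.975, blended linearly by mass fraction; since VBN is linear in VBI_i = ln(ln(visc_i + 0.8)) and the fractions sum to 1, blend VBI directly: visc = exp(exp(VBI_blend)) - 0.8
VBI_1 = ln(ln(3.7 + 0.8)) = 0.40818
VBI_2 = ln(ln(804 + 0.8)) = 1.9007
VBI_blend = 0.45 * 0.40818 + 0.55 * 1.9007 = 1.22907
visc_blend = exp(exp(1.22907)) - 0.8 = 29.71

29.71 cSt


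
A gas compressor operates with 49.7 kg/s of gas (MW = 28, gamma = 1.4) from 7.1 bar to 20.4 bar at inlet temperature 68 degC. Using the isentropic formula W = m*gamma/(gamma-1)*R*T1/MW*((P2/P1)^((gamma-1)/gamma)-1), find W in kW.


Isentropic work: W = m*(gamma/(gamma-1))*(R*T1/MW)*((P2/P1)^((gamma-1)/gamma) - 1)
T1 = 68 + 273.15 = 341.15 K
Pressure ratio = 20.4 / 7.1 = 2.87324
Exponent = (1.4 - 1)/1.4 = 0.285714
(P2/P1)^exp - 1 = 2.87324^0.285714 - 1 = 0.351958
W = 49.7 * 1.4 / 0.4 * 8.314 * 341.15 / 28 * 0.351958 = 6202

6202 kW


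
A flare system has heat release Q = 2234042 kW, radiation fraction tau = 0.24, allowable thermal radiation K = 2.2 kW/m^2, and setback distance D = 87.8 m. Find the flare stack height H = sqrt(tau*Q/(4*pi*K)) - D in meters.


tau*Q/(4*pi*K) = 0.24 * 2234042 / (4 * pi * 2.2) = 19394.1
sqrt(19394.1) = 139.263
H = 139.263 - 87.8 = 51.46

51.46 m


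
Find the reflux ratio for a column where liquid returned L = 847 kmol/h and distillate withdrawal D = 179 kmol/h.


Reflux ratio definition: R = L / D (liquid returned / distillate withdrawn)
L = 847 kmol/h, D = 179 kmol/h
R = 847 / 179 = 4.732

4.732


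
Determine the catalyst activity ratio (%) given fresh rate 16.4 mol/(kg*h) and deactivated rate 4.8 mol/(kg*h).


Activity (%) = (rate_used / rate_fresh) * 100
rate_used = 4.8, rate_fresh = 16.4
= (4.8 / 16.4) * 100
= 0.2927 * 100 = 29.27

29.27 %


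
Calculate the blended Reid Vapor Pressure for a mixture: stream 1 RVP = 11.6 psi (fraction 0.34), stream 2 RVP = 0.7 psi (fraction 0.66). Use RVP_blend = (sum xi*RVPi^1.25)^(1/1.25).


Chevron index: RVP_blend = (sum xi*RVPi^1.25)^(1/1.25)
RVP^1.25 terms: 0.34 * 11.6^1.25 + 0.66 * 0.7^1.25 = 7.70125
RVP_blend = 7.70125^(1/1.25) = 5.120

5.120 psi


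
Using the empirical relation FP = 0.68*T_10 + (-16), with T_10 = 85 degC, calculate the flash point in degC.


FP = 0.68 * 85 + (-16) = 41.8

41.8 degC


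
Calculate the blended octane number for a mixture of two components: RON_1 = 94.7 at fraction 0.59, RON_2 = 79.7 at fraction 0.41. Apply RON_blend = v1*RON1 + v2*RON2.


Linear blending: RON_blend = sum(vi * RONi)
Contribution 1: 0.59 * 94.7 = 55.873
Contribution 2: 0.41 * 79.7 = 32.677
RON_blend = 55.873 + 32.677 = 88.55

88.55


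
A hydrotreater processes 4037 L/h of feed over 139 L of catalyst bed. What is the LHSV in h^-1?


LHSV = volumetric feed rate / catalyst volume
= 4037 L/h / 139 L
= 29.04 h^-1

29.04 h^-1


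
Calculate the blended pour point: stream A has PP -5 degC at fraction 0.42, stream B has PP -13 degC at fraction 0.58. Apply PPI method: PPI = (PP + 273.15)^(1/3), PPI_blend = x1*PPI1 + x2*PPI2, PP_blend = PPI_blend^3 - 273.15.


PPI_1 = (-5 + 273.15)^(1/3) = 6.448508
PPI_2 = (-13 + 273.15)^(1/3) = 6.383731
PPI_blend = 0.42 * 6.448508 + 0.58 * 6.383731 = 6.410937
PP_blend = 6.410937^3 - 273.15 = 263.4902 - 273.15 = -9.66

-9.66 degC


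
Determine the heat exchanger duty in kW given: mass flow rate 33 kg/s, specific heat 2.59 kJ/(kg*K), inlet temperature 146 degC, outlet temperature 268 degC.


Q = m_dot * cp * delta_T
delta_T = 268 - 146 = 122 K
Q = 33 * 2.59 * 122
= 85.47 * 122
= 10427.34 kW

10427.34 kW


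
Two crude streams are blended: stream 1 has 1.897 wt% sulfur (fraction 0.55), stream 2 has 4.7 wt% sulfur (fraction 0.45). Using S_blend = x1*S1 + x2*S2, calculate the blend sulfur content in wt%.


Linear sulfur blending: S_blend = x1*S1 + x2*S2
Contribution 1: 0.55 * 1.897 = 1.04335 wt%
Contribution 2: 0.45 * 4.7 = 2.115 wt%
S_blend = 1.04335 + 2.115 = 3.15835

3.15835 wt%


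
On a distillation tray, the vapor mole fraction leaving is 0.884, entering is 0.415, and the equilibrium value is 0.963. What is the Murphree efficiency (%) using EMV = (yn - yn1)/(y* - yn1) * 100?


Murphree vapor efficiency: EMV = (y_n - y_(n-1)) / (y*_n - y_(n-1)) * 100
EMV = (0.884 - 0.415) / (0.963 - 0.415) * 100 = 0.469 / 0.548 * 100 = 85.58

85.58 %


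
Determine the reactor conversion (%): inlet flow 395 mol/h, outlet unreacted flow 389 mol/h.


X = (F_in - F_out) / F_in * 100
Moles reacted = 395 - 389 = 6
X = 6 / 395 * 100
= 0.01519 * 100
= 1.519 %

1.519 %


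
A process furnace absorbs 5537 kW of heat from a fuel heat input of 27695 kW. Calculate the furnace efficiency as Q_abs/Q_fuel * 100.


Furnace efficiency = Q_absorbed / Q_fuel * 100
= 5537 / 27695 * 100 = 19.99

19.99 %


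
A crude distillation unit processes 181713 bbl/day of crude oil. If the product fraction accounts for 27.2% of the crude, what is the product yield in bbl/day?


Crude throughput = 181713 bbl/day
Fraction yield = 27.2%
yield = throughput * fraction / 100
yield = 181713 * 27.2 / 100 = 49425.936

49425.936 bbl/day


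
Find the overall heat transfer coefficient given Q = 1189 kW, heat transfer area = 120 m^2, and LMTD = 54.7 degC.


From Q = U*A*LMTD, U = Q / (A * LMTD)
U = 1189 / (120 * 54.7) = 1189 / 6564 = 0.1811

0.1811 kW/(m^2*K)


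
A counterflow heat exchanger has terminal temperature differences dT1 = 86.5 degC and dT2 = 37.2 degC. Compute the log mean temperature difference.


LMTD = (dT1 - dT2) / ln(dT1/dT2)
= (86.5 - 37.2) / ln(86.5 / 37.2) = 49.3 / 0.843836 = 58.42

58.42 degC


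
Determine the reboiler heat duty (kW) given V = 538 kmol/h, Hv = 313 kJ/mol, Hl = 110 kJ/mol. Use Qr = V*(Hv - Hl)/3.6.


Qr = 538 * (313 - 110) / 3.6 = 538 * 203 / 3.6 = 30340

30340 kW


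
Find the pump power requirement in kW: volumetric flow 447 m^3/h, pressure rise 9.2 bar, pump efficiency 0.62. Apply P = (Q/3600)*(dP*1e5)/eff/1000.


Q = 447 / 3600 = 0.124167 m^3/s
P = 0.124167 * (9.2 * 1e5) / 0.62 / 1000 = 184.2

184.2 kW


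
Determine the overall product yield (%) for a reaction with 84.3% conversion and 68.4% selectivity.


Overall yield = conversion (%) * selectivity (%) / 100
Conversion = 84.3%, Selectivity = 68.4%
Y = 84.3 * 68.4 / 100
= 57.6612 %

57.6612 %


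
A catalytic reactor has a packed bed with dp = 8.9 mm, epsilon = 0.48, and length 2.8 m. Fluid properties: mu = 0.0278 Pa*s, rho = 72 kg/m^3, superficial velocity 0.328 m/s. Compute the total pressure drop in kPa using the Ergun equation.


dp = 8.9 mm = 0.0089 m
Viscous term = 150*0.0278*0.328*(1-0.48)^2 / (0.0089^2*0.48^3) = 42219.5
Inertial term = 1.75*72*0.328^2*(1-0.48) / (0.0089*0.48^3) = 7161.56
dP/L = 42219.5 + 7161.56 = 49381.1 Pa/m
dP = 49381.1 * 2.8 / 1000 = 138.3 kPa

138.3 kPa


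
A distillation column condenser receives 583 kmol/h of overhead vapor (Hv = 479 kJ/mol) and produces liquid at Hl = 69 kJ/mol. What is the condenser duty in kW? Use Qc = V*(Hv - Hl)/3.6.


Qc = 583 * (479 - 69) / 3.6 = 583 * 410 / 3.6 = 66400

66400 kW


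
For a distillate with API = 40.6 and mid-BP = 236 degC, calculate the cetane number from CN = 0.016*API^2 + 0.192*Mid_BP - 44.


CN = 0.016 * 40.6^2 + 0.192 * 236 - 44
CN = 26.37376 + 45.312 - 44 = 27.68576

27.68576


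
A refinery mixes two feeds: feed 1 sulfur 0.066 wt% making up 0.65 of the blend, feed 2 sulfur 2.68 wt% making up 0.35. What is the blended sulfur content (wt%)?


Linear sulfur blending: S_blend = x1*S1 + x2*S2
Contribution 1: 0.65 * 0.066 = 0.0429 wt%
Contribution 2: 0.35 * 2.68 = 0.938 wt%
S_blend = 0.0429 + 0.938 = 0.9809

0.9809 wt%


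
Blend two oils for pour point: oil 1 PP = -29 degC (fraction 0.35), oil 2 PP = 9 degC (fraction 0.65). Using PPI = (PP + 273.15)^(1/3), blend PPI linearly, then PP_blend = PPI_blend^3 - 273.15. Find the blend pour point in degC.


PPI_1 = (-29 + 273.15)^(1/3) = 6.25008
PPI_2 = (9 + 273.15)^(1/3) = 6.558835
PPI_blend = 0.35 * 6.25008 + 0.65 * 6.558835 = 6.450771
PP_blend = 6.450771^3 - 273.15 = 268.4324 - 273.15 = -4.72

-4.72 degC


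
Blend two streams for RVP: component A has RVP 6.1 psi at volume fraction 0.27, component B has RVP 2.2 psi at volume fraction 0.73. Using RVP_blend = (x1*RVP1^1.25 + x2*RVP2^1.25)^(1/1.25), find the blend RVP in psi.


Chevron index: RVP_blend = (sum xi*RVPi^1.25)^(1/1.25)
RVP^1.25 terms: 0.27 * 6.1^1.25 + 0.73 * 2.2^1.25 = 4.54429
RVP_blend = 4.54429^(1/1.25) = 3.357

3.357 psi


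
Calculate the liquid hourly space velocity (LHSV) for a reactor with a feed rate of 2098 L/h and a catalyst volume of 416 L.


LHSV = volumetric feed rate / catalyst volume
= 2098 L/h / 416 L
= 5.043 h^-1

5.043 h^-1


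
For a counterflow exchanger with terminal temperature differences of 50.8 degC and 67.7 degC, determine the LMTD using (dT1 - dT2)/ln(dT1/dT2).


LMTD = (dT1 - dT2) / ln(dT1/dT2)
= (50.8 - 67.7) / ln(50.8 / 67.7) = -16.9 / -0.28719 = 58.85

58.85 degC


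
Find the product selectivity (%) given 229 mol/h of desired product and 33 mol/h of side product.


Selectivity = desired / (desired + undesired) * 100
Total products = 229 + 33 = 262 mol/h
S = 229 / 262 * 100
= 0.8740 * 100
= 87.40 %

87.40 %


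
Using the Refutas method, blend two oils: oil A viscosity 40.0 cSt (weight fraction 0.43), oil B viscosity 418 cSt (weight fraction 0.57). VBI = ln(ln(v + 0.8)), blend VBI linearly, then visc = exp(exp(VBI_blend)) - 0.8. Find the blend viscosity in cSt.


Refutas method: VBN_i = 14.534*ln(ln(visc_i + 0.8)) + 10.975, blended linearly by mass fraction; since VBN is linear in VBI_i = ln(ln(visc_i + 0.8)) and the fractions sum to 1, blend VBI directly: visc = exp(exp(VBI_blend)) - 0.8
VBI_1 = ln(ln(40.0 + 0.8)) = 1.31068
VBI_2 = ln(ln(418 + 0.8)) = 1.79797
VBI_blend = 0.43 * 1.31068 + 0.57 * 1.79797 = 1.58844
visc_blend = exp(exp(1.58844)) - 0.8 = 133.0

133.0 cSt


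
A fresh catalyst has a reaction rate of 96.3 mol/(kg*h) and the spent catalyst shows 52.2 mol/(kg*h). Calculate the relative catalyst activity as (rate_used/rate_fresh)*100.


Activity (%) = (rate_used / rate_fresh) * 100
rate_used = 52.2, rate_fresh = 96.3
= (52.2 / 96.3) * 100
= 0.5421 * 100 = 54.21

54.21 %


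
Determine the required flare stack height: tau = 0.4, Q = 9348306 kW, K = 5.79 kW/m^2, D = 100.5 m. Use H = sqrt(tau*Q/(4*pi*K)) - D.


tau*Q/(4*pi*K) = 0.4 * 9348306 / (4 * pi * 5.79) = 51393.1
sqrt(51393.1) = 226.7
H = 226.7 - 100.5 = 126.2

126.2 m


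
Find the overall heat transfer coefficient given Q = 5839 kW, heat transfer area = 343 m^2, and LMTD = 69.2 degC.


From Q = U*A*LMTD, U = Q / (A * LMTD)
U = 5839 / (343 * 69.2) = 5839 / 23735.6 = 0.2460

0.2460 kW/(m^2*K)


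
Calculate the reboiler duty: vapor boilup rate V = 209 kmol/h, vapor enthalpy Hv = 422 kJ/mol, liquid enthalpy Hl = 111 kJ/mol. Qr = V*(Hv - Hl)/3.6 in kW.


Qr = 209 * (422 - 111) / 3.6 = 209 * 311 / 3.6 = 18060

18060 kW


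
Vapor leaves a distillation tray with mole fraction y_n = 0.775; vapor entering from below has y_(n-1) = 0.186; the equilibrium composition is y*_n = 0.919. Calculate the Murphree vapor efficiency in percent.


Murphree vapor efficiency: EMV = (y_n - y_(n-1)) / (y*_n - y_(n-1)) * 100
EMV = (0.775 - 0.186) / (0.919 - 0.186) * 100 = 0.589 / 0.733 * 100 = 80.35

80.35 %


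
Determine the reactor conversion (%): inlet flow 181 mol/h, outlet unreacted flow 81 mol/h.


X = (F_in - F_out) / F_in * 100
Moles reacted = 181 - 81 = 100
X = 100 / 181 * 100
= 0.5525 * 100
= 55.25 %

55.25 %


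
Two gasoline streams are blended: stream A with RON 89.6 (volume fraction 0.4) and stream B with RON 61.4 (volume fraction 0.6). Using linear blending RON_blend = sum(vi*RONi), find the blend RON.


Linear blending: RON_blend = sum(vi * RONi)
Contribution 1: 0.4 * 89.6 = 35.84
Contribution 2: 0.6 * 61.4 = 36.84
RON_blend = 35.84 + 36.84 = 72.68

72.68


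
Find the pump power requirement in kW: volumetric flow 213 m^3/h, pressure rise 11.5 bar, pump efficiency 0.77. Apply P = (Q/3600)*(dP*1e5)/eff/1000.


Q = 213 / 3600 = 0.0591667 m^3/s
P = 0.0591667 * (11.5 * 1e5) / 0.77 / 1000 = 88.37

88.37 kW


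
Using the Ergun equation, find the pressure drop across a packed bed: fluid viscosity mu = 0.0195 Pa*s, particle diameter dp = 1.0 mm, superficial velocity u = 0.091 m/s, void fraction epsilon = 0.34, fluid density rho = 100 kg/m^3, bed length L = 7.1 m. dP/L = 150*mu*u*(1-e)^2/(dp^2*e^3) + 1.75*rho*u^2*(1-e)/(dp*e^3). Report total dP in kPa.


dp = 1.0 mm = 0.001 m
Viscous term = 150*0.0195*0.091*(1-0.34)^2 / (0.001^2*0.34^3) = 2949980
Inertial term = 1.75*100*0.091^2*(1-0.34) / (0.001*0.34^3) = 24334.8
dP/L = 2949980 + 24334.8 = 2974310 Pa/m
dP = 2974310 * 7.1 / 1000 = 21120 kPa

21120 kPa


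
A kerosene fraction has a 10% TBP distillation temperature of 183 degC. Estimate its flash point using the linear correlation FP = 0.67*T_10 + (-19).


FP = 0.67 * 183 + (-19) = 103.61

103.61 degC


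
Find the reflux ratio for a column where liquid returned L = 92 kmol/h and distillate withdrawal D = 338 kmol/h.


Reflux ratio definition: R = L / D (liquid returned / distillate withdrawn)
L = 92 kmol/h, D = 338 kmol/h
R = 92 / 338 = 0.2722

0.2722


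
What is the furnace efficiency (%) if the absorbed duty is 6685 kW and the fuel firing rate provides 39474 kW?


Furnace efficiency = Q_absorbed / Q_fuel * 100
= 6685 / 39474 * 100 = 16.94

16.94 %


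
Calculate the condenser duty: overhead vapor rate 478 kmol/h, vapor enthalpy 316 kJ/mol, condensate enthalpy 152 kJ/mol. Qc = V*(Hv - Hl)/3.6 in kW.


Qc = 478 * (316 - 152) / 3.6 = 478 * 164 / 3.6 = 21780

21780 kW


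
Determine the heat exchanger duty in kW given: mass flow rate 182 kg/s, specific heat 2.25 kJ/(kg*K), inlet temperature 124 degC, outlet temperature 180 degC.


Q = m_dot * cp * delta_T
delta_T = 180 - 124 = 56 K
Q = 182 * 2.25 * 56
= 409.5 * 56
= 22932 kW

22932 kW


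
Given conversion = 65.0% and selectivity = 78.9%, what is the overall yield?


Overall yield = conversion (%) * selectivity (%) / 100
Conversion = 65.0%, Selectivity = 78.9%
Y = 65.0 * 78.9 / 100
= 51.285 %

51.285 %


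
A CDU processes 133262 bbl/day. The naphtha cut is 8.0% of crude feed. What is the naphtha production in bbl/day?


Crude throughput = 133262 bbl/day
Fraction yield = 8.0%
yield = throughput * fraction / 100
yield = 133262 * 8.0 / 100 = 10660.96

10660.96 bbl/day


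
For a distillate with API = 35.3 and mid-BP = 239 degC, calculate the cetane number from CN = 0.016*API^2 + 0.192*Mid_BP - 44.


CN = 0.016 * 35.3^2 + 0.192 * 239 - 44
CN = 19.93744 + 45.888 - 44 = 21.82544

21.82544


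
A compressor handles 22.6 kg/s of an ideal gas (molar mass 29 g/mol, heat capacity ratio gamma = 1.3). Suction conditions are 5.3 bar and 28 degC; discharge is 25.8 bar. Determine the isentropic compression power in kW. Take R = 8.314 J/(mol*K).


Isentropic work: W = m*(gamma/(gamma-1))*(R*T1/MW)*((P2/P1)^((gamma-1)/gamma) - 1)
T1 = 28 + 273.15 = 301.15 K
Pressure ratio = 25.8 / 5.3 = 4.86792
Exponent = (1.3 - 1)/1.3 = 0.230769
(P2/P1)^exp - 1 = 4.86792^0.230769 - 1 = 0.440846
W = 22.6 * 1.3 / 0.3 * 8.314 * 301.15 / 29 * 0.440846 = 3727

3727 kW


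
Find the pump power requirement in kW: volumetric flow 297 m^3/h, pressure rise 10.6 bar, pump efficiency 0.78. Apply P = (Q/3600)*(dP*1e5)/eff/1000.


Q = 297 / 3600 = 0.0825 m^3/s
P = 0.0825 * (10.6 * 1e5) / 0.78 / 1000 = 112.1

112.1 kW


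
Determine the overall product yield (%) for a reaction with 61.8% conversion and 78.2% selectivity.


Overall yield = conversion (%) * selectivity (%) / 100
Conversion = 61.8%, Selectivity = 78.2%
Y = 61.8 * 78.2 / 100
= 48.3276 %

48.3276 %


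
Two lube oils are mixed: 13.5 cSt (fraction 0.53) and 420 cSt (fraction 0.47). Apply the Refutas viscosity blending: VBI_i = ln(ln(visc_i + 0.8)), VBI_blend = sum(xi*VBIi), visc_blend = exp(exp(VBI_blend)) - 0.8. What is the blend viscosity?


Refutas method: VBN_i = 14.534*ln(ln(visc_i + 0.8)) + 10.975, blended linearly by mass fraction; since VBN is linear in VBI_i = ln(ln(visc_i + 0.8)) and the fractions sum to 1, blend VBI directly: visc = exp(exp(VBI_blend)) - 0.8
VBI_1 = ln(ln(13.5 + 0.8)) = 0.978424
VBI_2 = ln(ln(420 + 0.8)) = 1.79876
VBI_blend = 0.53 * 0.978424 + 0.47 * 1.79876 = 1.36398
visc_blend = exp(exp(1.36398)) - 0.8 = 49.19

49.19 cSt


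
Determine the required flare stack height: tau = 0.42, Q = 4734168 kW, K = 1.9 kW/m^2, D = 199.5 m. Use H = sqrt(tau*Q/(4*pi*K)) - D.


tau*Q/(4*pi*K) = 0.42 * 4734168 / (4 * pi * 1.9) = 83277.8
sqrt(83277.8) = 288.579
H = 288.579 - 199.5 = 89.08

89.08 m


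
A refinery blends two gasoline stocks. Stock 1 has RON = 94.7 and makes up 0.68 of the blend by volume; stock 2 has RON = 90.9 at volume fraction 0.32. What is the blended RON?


Linear blending: RON_blend = sum(vi * RONi)
Contribution 1: 0.68 * 94.7 = 64.396
Contribution 2: 0.32 * 90.9 = 29.088
RON_blend = 64.396 + 29.088 = 93.484

93.484


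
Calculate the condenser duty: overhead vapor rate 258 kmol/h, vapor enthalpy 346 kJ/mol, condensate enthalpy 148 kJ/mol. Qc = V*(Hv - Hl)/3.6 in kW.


Qc = 258 * (346 - 148) / 3.6 = 258 * 198 / 3.6 = 14190

14190 kW


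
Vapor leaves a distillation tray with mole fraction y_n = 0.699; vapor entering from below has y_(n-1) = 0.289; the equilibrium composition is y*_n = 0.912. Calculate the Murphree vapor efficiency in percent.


Murphree vapor efficiency: EMV = (y_n - y_(n-1)) / (y*_n - y_(n-1)) * 100
EMV = (0.699 - 0.289) / (0.912 - 0.289) * 100 = 0.41 / 0.623 * 100 = 65.81

65.81 %


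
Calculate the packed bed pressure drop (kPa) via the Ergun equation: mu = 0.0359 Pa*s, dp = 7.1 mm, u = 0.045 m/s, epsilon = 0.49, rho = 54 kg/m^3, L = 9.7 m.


dp = 7.1 mm = 0.0071 m
Viscous term = 150*0.0359*0.045*(1-0.49)^2 / (0.0071^2*0.49^3) = 10627.6
Inertial term = 1.75*54*0.045^2*(1-0.49) / (0.0071*0.49^3) = 116.837
dP/L = 10627.6 + 116.837 = 10744.4 Pa/m
dP = 10744.4 * 9.7 / 1000 = 104.2 kPa

104.2 kPa


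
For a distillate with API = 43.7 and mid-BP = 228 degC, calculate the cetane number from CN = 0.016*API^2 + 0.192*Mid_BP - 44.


CN = 0.016 * 43.7^2 + 0.192 * 228 - 44
CN = 30.55504 + 43.776 - 44 = 30.33104

30.33104


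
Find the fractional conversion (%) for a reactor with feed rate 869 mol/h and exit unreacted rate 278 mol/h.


X = (F_in - F_out) / F_in * 100
Moles reacted = 869 - 278 = 591
X = 591 / 869 * 100
= 0.6801 * 100
= 68.01 %

68.01 %


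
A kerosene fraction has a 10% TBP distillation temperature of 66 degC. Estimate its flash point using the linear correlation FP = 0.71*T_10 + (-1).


FP = 0.71 * 66 + (-1) = 45.86

45.86 degC


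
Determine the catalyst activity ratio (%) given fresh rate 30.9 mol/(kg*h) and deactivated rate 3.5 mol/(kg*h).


Activity (%) = (rate_used / rate_fresh) * 100
rate_used = 3.5, rate_fresh = 30.9
= (3.5 / 30.9) * 100
= 0.1133 * 100 = 11.33

11.33 %


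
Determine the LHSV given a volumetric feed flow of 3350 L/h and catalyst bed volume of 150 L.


LHSV = volumetric feed rate / catalyst volume
= 3350 L/h / 150 L
= 22.33 h^-1

22.33 h^-1


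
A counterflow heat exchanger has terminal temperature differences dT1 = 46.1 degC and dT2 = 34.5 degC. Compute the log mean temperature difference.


LMTD = (dT1 - dT2) / ln(dT1/dT2)
= (46.1 - 34.5) / ln(46.1 / 34.5) = 11.6 / 0.289854 = 40.02

40.02 degC


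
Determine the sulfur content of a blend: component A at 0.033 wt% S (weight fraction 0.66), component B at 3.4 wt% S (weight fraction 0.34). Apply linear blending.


Linear sulfur blending: S_blend = x1*S1 + x2*S2
Contribution 1: 0.66 * 0.033 = 0.02178 wt%
Contribution 2: 0.34 * 3.4 = 1.156 wt%
S_blend = 0.02178 + 1.156 = 1.17778

1.17778 wt%


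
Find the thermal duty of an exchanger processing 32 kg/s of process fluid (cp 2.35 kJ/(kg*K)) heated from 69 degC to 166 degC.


Q = m_dot * cp * delta_T
delta_T = 166 - 69 = 97 K
Q = 32 * 2.35 * 97
= 75.2 * 97
= 7294.4 kW

7294.4 kW


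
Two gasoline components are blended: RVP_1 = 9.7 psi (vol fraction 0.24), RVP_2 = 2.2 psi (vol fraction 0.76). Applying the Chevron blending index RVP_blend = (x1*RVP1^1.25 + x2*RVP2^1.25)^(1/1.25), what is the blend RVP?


Chevron index: RVP_blend = (sum xi*RVPi^1.25)^(1/1.25)
RVP^1.25 terms: 0.24 * 9.7^1.25 + 0.76 * 2.2^1.25 = 6.14473
RVP_blend = 6.14473^(1/1.25) = 4.274

4.274 psi


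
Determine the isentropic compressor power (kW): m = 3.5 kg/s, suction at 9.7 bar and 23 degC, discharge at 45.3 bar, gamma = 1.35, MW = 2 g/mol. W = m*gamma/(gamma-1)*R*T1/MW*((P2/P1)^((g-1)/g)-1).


Isentropic work: W = m*(gamma/(gamma-1))*(R*T1/MW)*((P2/P1)^((gamma-1)/gamma) - 1)
T1 = 23 + 273.15 = 296.15 K
Pressure ratio = 45.3 / 9.7 = 4.6701
Exponent = (1.35 - 1)/1.35 = 0.259259
(P2/P1)^exp - 1 = 4.6701^0.259259 - 1 = 0.491176
W = 3.5 * 1.35 / 0.35 * 8.314 * 296.15 / 2 * 0.491176 = 8163

8163 kW


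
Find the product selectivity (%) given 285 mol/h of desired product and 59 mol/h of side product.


Selectivity = desired / (desired + undesired) * 100
Total products = 285 + 59 = 344 mol/h
S = 285 / 344 * 100
= 0.8285 * 100
= 82.85 %

82.85 %


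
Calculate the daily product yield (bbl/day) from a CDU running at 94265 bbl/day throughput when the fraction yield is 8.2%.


Crude throughput = 94265 bbl/day
Fraction yield = 8.2%
yield = throughput * fraction / 100
yield = 94265 * 8.2 / 100 = 7729.73

7729.73 bbl/day


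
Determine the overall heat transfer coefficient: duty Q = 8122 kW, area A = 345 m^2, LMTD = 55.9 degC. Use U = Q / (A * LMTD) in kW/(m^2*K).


From Q = U*A*LMTD, U = Q / (A * LMTD)
U = 8122 / (345 * 55.9) = 8122 / 19285.5 = 0.4211

0.4211 kW/(m^2*K)


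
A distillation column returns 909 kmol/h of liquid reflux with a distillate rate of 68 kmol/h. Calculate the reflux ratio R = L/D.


Reflux ratio definition: R = L / D (liquid returned / distillate withdrawn)
L = 909 kmol/h, D = 68 kmol/h
R = 909 / 68 = 13.37

13.37


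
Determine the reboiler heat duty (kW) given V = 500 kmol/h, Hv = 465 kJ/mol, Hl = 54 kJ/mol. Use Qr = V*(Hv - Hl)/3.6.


Qr = 500 * (465 - 54) / 3.6 = 500 * 411 / 3.6 = 57080

57080 kW


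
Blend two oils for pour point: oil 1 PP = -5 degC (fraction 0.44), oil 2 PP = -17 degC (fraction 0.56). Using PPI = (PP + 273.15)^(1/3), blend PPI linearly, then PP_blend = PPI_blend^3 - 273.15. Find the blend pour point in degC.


PPI_1 = (-5 + 273.15)^(1/3) = 6.448508
PPI_2 = (-17 + 273.15)^(1/3) = 6.350844
PPI_blend = 0.44 * 6.448508 + 0.56 * 6.350844 = 6.393816
PP_blend = 6.393816^3 - 273.15 = 261.3848 - 273.15 = -11.77

-11.77 degC


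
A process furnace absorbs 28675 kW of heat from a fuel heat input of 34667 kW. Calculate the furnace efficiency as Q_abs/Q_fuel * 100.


Furnace efficiency = Q_absorbed / Q_fuel * 100
= 28675 / 34667 * 100 = 82.72

82.72 %


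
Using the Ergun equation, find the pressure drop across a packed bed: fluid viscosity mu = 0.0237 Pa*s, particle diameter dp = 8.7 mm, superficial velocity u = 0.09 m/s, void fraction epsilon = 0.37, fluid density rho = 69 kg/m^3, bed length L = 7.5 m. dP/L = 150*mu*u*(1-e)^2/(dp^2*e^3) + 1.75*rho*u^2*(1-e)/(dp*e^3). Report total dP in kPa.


dp = 8.7 mm = 0.0087 m
Viscous term = 150*0.0237*0.09*(1-0.37)^2 / (0.0087^2*0.37^3) = 33122.2
Inertial term = 1.75*69*0.09^2*(1-0.37) / (0.0087*0.37^3) = 1398.26
dP/L = 33122.2 + 1398.26 = 34520.5 Pa/m
dP = 34520.5 * 7.5 / 1000 = 258.9 kPa

258.9 kPa


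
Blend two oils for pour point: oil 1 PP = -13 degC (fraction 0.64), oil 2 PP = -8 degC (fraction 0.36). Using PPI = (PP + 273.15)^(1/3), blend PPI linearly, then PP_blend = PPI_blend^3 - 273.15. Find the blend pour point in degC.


PPI_1 = (-13 + 273.15)^(1/3) = 6.383731
PPI_2 = (-8 + 273.15)^(1/3) = 6.42437
PPI_blend = 0.64 * 6.383731 + 0.36 * 6.42437 = 6.398361
PP_blend = 6.398361^3 - 273.15 = 261.9427 - 273.15 = -11.21

-11.21 degC


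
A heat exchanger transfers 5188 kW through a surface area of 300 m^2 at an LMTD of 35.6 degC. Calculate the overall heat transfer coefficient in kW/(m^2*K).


From Q = U*A*LMTD, U = Q / (A * LMTD)
U = 5188 / (300 * 35.6) = 5188 / 10680 = 0.4858

0.4858 kW/(m^2*K)


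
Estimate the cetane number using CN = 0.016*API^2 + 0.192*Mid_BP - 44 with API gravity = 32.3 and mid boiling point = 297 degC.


CN = 0.016 * 32.3^2 + 0.192 * 297 - 44
CN = 16.69264 + 57.024 - 44 = 29.71664

29.71664


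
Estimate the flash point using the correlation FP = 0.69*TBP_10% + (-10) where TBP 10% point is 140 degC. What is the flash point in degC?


FP = 0.69 * 140 + (-10) = 86.6

86.6 degC


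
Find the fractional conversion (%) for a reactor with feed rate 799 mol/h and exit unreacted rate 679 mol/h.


X = (F_in - F_out) / F_in * 100
Moles reacted = 799 - 679 = 120
X = 120 / 799 * 100
= 0.1502 * 100
= 15.02 %

15.02 %


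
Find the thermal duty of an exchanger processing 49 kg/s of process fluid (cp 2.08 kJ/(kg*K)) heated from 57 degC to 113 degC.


Q = m_dot * cp * delta_T
delta_T = 113 - 57 = 56 K
Q = 49 * 2.08 * 56
= 101.92 * 56
= 5707.52 kW

5707.52 kW


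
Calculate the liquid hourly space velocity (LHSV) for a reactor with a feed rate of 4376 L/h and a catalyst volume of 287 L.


LHSV = volumetric feed rate / catalyst volume
= 4376 L/h / 287 L
= 15.25 h^-1

15.25 h^-1


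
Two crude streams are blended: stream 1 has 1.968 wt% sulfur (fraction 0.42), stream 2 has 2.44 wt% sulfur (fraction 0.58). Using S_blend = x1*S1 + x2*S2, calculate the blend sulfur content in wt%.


Linear sulfur blending: S_blend = x1*S1 + x2*S2
Contribution 1: 0.42 * 1.968 = 0.82656 wt%
Contribution 2: 0.58 * 2.44 = 1.4152 wt%
S_blend = 0.82656 + 1.4152 = 2.24176

2.24176 wt%


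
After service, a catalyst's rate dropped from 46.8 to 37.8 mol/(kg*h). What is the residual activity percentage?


Activity (%) = (rate_used / rate_fresh) * 100
rate_used = 37.8, rate_fresh = 46.8
= (37.8 / 46.8) * 100
= 0.8077 * 100 = 80.77

80.77 %


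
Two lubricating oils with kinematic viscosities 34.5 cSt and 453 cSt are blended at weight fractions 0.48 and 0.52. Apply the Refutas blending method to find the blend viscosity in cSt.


Refutas method: VBN_i = 14.534*ln(ln(visc_i + 0.8)) + 10.975, blended linearly by mass fraction; since VBN is linear in VBI_i = ln(ln(visc_i + 0.8)) and the fractions sum to 1, blend VBI directly: visc = exp(exp(VBI_blend)) - 0.8
VBI_1 = ln(ln(34.5 + 0.8)) = 1.27085
VBI_2 = ln(ln(453 + 0.8)) = 1.81118
VBI_blend = 0.48 * 1.27085 + 0.52 * 1.81118 = 1.55182
visc_blend = exp(exp(1.55182)) - 0.8 = 111.4

111.4 cSt


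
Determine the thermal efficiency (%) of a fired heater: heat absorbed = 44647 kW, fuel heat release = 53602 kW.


Furnace efficiency = Q_absorbed / Q_fuel * 100
= 44647 / 53602 * 100 = 83.29

83.29 %


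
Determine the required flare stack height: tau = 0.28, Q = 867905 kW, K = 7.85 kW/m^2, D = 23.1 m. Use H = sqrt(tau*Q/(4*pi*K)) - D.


tau*Q/(4*pi*K) = 0.28 * 867905 / (4 * pi * 7.85) = 2463.49
sqrt(2463.49) = 49.6336
H = 49.6336 - 23.1 = 26.53

26.53 m


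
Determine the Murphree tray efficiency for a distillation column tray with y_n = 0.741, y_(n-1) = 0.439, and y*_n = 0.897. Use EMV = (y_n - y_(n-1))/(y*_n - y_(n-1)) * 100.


Murphree vapor efficiency: EMV = (y_n - y_(n-1)) / (y*_n - y_(n-1)) * 100
EMV = (0.741 - 0.439) / (0.897 - 0.439) * 100 = 0.302 / 0.458 * 100 = 65.94

65.94 %


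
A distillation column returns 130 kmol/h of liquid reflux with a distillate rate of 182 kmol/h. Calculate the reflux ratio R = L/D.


Reflux ratio definition: R = L / D (liquid returned / distillate withdrawn)
L = 130 kmol/h, D = 182 kmol/h
R = 130 / 182 = 0.7143

0.7143


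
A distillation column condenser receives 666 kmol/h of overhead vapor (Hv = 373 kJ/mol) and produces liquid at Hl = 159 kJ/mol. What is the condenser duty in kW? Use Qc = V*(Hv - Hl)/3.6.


Qc = 666 * (373 - 159) / 3.6 = 666 * 214 / 3.6 = 39590

39590 kW


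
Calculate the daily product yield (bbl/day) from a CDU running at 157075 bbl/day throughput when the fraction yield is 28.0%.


Crude throughput = 157075 bbl/day
Fraction yield = 28.0%
yield = throughput * fraction / 100
yield = 157075 * 28.0 / 100 = 43981

43981 bbl/day


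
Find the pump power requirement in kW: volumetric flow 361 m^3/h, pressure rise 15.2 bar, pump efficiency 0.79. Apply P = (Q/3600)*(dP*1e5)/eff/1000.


Q = 361 / 3600 = 0.100278 m^3/s
P = 0.100278 * (15.2 * 1e5) / 0.79 / 1000 = 192.9

192.9 kW


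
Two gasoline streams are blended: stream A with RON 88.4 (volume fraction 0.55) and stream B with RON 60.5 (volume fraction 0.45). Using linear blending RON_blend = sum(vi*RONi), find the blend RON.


Linear blending: RON_blend = sum(vi * RONi)
Contribution 1: 0.55 * 88.4 = 48.62
Contribution 2: 0.45 * 60.5 = 27.225
RON_blend = 48.62 + 27.225 = 75.845

75.845


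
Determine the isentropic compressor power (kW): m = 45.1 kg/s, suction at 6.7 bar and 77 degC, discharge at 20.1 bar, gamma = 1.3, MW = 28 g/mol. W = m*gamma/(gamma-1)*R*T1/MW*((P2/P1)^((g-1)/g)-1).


Isentropic work: W = m*(gamma/(gamma-1))*(R*T1/MW)*((P2/P1)^((gamma-1)/gamma) - 1)
T1 = 77 + 273.15 = 350.15 K
Pressure ratio = 20.1 / 6.7 = 3
Exponent = (1.3 - 1)/1.3 = 0.230769
(P2/P1)^exp - 1 = 3^0.230769 - 1 = 0.28856
W = 45.1 * 1.3 / 0.3 * 8.314 * 350.15 / 28 * 0.28856 = 5863

5863 kW


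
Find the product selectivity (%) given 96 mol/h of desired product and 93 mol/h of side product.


Selectivity = desired / (desired + undesired) * 100
Total products = 96 + 93 = 189 mol/h
S = 96 / 189 * 100
= 0.5079 * 100
= 50.79 %

50.79 %


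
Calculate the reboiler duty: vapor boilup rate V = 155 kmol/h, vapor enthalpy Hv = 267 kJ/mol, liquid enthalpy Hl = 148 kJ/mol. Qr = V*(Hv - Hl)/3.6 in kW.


Qr = 155 * (267 - 148) / 3.6 = 155 * 119 / 3.6 = 5124

5124 kW


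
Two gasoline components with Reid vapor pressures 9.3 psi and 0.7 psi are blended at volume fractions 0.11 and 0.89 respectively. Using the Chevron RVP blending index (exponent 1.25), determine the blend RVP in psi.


Chevron index: RVP_blend = (sum xi*RVPi^1.25)^(1/1.25)
RVP^1.25 terms: 0.11 * 9.3^1.25 + 0.89 * 0.7^1.25 = 2.35633
RVP_blend = 2.35633^(1/1.25) = 1.985

1.985 psi


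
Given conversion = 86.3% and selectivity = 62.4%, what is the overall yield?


Overall yield = conversion (%) * selectivity (%) / 100
Conversion = 86.3%, Selectivity = 62.4%
Y = 86.3 * 62.4 / 100
= 53.8512 %

53.8512 %


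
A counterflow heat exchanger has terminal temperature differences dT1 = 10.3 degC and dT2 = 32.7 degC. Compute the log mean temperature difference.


LMTD = (dT1 - dT2) / ln(dT1/dT2)
= (10.3 - 32.7) / ln(10.3 / 32.7) = -22.4 / -1.15523 = 19.39

19.39 degC


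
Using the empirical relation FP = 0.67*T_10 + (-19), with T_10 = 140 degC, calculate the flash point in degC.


FP = 0.67 * 140 + (-19) = 74.8

74.8 degC


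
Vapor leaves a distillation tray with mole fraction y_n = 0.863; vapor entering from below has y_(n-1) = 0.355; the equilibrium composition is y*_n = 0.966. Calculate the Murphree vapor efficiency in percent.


Murphree vapor efficiency: EMV = (y_n - y_(n-1)) / (y*_n - y_(n-1)) * 100
EMV = (0.863 - 0.355) / (0.966 - 0.355) * 100 = 0.508 / 0.611 * 100 = 83.14

83.14 %


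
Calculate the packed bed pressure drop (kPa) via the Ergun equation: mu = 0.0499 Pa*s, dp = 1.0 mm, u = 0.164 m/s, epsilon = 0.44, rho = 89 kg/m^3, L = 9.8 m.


dp = 1.0 mm = 0.001 m
Viscous term = 150*0.0499*0.164*(1-0.44)^2 / (0.001^2*0.44^3) = 4519120
Inertial term = 1.75*89*0.164^2*(1-0.44) / (0.001*0.44^3) = 27538.8
dP/L = 4519120 + 27538.8 = 4546660 Pa/m
dP = 4546660 * 9.8 / 1000 = 44560 kPa

44560 kPa


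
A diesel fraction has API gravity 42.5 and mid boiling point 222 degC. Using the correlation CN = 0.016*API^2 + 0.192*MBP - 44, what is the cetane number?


CN = 0.016 * 42.5^2 + 0.192 * 222 - 44
CN = 28.9 + 42.624 - 44 = 27.524

27.524


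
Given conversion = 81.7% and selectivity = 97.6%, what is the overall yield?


Overall yield = conversion (%) * selectivity (%) / 100
Conversion = 81.7%, Selectivity = 97.6%
Y = 81.7 * 97.6 / 100
= 79.7392 %

79.7392 %


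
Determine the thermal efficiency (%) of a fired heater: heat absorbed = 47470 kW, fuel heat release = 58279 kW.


Furnace efficiency = Q_absorbed / Q_fuel * 100
= 47470 / 58279 * 100 = 81.45

81.45 %


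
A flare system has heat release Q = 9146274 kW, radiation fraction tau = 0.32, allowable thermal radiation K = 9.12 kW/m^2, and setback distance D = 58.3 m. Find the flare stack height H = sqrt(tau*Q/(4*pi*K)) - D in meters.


tau*Q/(4*pi*K) = 0.32 * 9146274 / (4 * pi * 9.12) = 25538.2
sqrt(25538.2) = 159.807
H = 159.807 - 58.3 = 101.5

101.5 m


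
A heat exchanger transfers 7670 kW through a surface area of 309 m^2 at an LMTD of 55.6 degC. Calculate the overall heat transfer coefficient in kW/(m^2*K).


From Q = U*A*LMTD, U = Q / (A * LMTD)
U = 7670 / (309 * 55.6) = 7670 / 17180.4 = 0.4464

0.4464 kW/(m^2*K)


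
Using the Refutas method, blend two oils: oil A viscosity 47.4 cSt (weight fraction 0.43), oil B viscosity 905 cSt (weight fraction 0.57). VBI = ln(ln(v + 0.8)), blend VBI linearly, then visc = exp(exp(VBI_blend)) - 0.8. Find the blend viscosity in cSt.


Refutas method: VBN_i = 14.534*ln(ln(visc_i + 0.8)) + 10.975, blended linearly by mass fraction; since VBN is linear in VBI_i = ln(ln(visc_i + 0.8)) and the fractions sum to 1, blend VBI directly: visc = exp(exp(VBI_blend)) - 0.8
VBI_1 = ln(ln(47.4 + 0.8)) = 1.35464
VBI_2 = ln(ln(905 + 0.8)) = 1.91822
VBI_blend = 0.43 * 1.35464 + 0.57 * 1.91822 = 1.67588
visc_blend = exp(exp(1.67588)) - 0.8 = 208.4

208.4 cSt


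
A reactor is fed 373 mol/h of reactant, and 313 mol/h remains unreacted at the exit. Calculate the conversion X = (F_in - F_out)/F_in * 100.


X = (F_in - F_out) / F_in * 100
Moles reacted = 373 - 313 = 60
X = 60 / 373 * 100
= 0.1609 * 100
= 16.09 %

16.09 %


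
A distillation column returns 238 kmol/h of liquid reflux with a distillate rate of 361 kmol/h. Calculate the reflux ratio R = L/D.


Reflux ratio definition: R = L / D (liquid returned / distillate withdrawn)
L = 238 kmol/h, D = 361 kmol/h
R = 238 / 361 = 0.6593

0.6593


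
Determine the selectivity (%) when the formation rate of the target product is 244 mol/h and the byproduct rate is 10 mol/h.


Selectivity = desired / (desired + undesired) * 100
Total products = 244 + 10 = 254 mol/h
S = 244 / 254 * 100
= 0.9606 * 100
= 96.06 %

96.06 %


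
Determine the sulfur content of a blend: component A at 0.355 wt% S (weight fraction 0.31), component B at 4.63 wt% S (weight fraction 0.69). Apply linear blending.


Linear sulfur blending: S_blend = x1*S1 + x2*S2
Contribution 1: 0.31 * 0.355 = 0.11005 wt%
Contribution 2: 0.69 * 4.63 = 3.1947 wt%
S_blend = 0.11005 + 3.1947 = 3.30475

3.30475 wt%


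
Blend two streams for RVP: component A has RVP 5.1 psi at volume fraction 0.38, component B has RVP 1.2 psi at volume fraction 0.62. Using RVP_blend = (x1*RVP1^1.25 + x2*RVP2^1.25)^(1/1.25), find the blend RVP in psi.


Chevron index: RVP_blend = (sum xi*RVPi^1.25)^(1/1.25)
RVP^1.25 terms: 0.38 * 5.1^1.25 + 0.62 * 1.2^1.25 = 3.69106
RVP_blend = 3.69106^(1/1.25) = 2.843

2.843 psi


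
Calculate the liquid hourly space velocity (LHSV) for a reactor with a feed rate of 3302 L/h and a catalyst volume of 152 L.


LHSV = volumetric feed rate / catalyst volume
= 3302 L/h / 152 L
= 21.72 h^-1

21.72 h^-1


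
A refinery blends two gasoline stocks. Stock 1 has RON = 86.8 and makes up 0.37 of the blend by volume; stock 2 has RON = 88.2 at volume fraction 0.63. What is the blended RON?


Linear blending: RON_blend = sum(vi * RONi)
Contribution 1: 0.37 * 86.8 = 32.116
Contribution 2: 0.63 * 88.2 = 55.566
RON_blend = 32.116 + 55.566 = 87.682

87.682


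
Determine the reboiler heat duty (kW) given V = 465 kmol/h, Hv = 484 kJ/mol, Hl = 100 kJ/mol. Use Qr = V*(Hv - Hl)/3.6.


Qr = 465 * (484 - 100) / 3.6 = 465 * 384 / 3.6 = 49600

49600 kW


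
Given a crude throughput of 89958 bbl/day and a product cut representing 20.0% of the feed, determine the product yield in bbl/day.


Crude throughput = 89958 bbl/day
Fraction yield = 20.0%
yield = throughput * fraction / 100
yield = 89958 * 20.0 / 100 = 17991.6

17991.6 bbl/day


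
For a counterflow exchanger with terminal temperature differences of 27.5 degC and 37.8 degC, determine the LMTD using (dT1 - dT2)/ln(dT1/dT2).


LMTD = (dT1 - dT2) / ln(dT1/dT2)
= (27.5 - 37.8) / ln(27.5 / 37.8) = -10.3 / -0.318123 = 32.38

32.38 degC


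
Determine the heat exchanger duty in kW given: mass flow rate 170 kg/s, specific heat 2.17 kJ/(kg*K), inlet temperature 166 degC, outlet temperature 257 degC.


Q = m_dot * cp * delta_T
delta_T = 257 - 166 = 91 K
Q = 170 * 2.17 * 91
= 368.9 * 91
= 33569.9 kW

33569.9 kW


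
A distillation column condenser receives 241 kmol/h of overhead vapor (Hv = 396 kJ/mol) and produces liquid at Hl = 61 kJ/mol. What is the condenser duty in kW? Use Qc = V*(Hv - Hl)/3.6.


Qc = 241 * (396 - 61) / 3.6 = 241 * 335 / 3.6 = 22430

22430 kW


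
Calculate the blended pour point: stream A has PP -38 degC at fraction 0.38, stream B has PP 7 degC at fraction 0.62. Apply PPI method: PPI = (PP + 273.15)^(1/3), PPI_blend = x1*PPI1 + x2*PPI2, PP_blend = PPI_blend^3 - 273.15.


PPI_1 = (-38 + 273.15)^(1/3) = 6.172318
PPI_2 = (7 + 273.15)^(1/3) = 6.543301
PPI_blend = 0.38 * 6.172318 + 0.62 * 6.543301 = 6.402327
PP_blend = 6.402327^3 - 273.15 = 262.43 - 273.15 = -10.72

-10.72 degC


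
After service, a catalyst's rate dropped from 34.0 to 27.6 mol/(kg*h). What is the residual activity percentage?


Activity (%) = (rate_used / rate_fresh) * 100
rate_used = 27.6, rate_fresh = 34.0
= (27.6 / 34.0) * 100
= 0.8118 * 100 = 81.18

81.18 %


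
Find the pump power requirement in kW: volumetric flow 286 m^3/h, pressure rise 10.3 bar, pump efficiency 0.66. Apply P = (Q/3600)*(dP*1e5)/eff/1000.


Q = 286 / 3600 = 0.0794444 m^3/s
P = 0.0794444 * (10.3 * 1e5) / 0.66 / 1000 = 124.0

124.0 kW


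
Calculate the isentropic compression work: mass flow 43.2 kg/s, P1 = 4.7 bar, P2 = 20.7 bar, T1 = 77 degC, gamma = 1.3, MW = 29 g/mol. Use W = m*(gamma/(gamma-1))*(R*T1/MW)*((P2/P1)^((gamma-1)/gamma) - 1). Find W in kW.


Isentropic work: W = m*(gamma/(gamma-1))*(R*T1/MW)*((P2/P1)^((gamma-1)/gamma) - 1)
T1 = 77 + 273.15 = 350.15 K
Pressure ratio = 20.7 / 4.7 = 4.40426
Exponent = (1.3 - 1)/1.3 = 0.230769
(P2/P1)^exp - 1 = 4.40426^0.230769 - 1 = 0.407946
W = 43.2 * 1.3 / 0.3 * 8.314 * 350.15 / 29 * 0.407946 = 7666

7666 kW
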